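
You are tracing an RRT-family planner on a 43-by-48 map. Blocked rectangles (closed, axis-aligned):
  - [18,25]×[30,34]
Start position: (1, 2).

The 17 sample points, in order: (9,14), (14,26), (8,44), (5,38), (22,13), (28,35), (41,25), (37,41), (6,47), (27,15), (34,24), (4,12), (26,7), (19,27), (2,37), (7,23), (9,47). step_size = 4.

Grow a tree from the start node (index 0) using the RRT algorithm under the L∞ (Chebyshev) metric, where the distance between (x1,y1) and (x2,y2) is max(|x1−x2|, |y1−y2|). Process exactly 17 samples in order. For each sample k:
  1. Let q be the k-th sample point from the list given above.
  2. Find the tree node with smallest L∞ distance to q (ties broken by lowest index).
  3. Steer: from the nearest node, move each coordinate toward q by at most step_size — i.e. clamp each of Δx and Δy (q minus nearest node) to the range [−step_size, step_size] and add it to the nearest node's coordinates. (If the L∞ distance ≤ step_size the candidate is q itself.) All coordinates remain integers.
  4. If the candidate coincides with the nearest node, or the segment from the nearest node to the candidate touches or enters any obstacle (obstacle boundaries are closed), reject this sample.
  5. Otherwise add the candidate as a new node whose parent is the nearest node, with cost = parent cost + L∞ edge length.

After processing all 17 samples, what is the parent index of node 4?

Parent of node 4: 3

1. q=(9,14) nearest=0 d=12 new=(5,6) → add node 1 parent=0 cost=4
2. q=(14,26) nearest=1 d=20 new=(9,10) → add node 2 parent=1 cost=8
3. q=(8,44) nearest=2 d=34 new=(8,14) → add node 3 parent=2 cost=12
4. q=(5,38) nearest=3 d=24 new=(5,18) → add node 4 parent=3 cost=16
5. q=(22,13) nearest=2 d=13 new=(13,13) → add node 5 parent=2 cost=12
6. q=(28,35) nearest=3 d=21 new=(12,18) → add node 6 parent=3 cost=16
7. q=(41,25) nearest=5 d=28 new=(17,17) → add node 7 parent=5 cost=16
8. q=(37,41) nearest=7 d=24 new=(21,21) → add node 8 parent=7 cost=20
9. q=(6,47) nearest=8 d=26 new=(17,25) → add node 9 parent=8 cost=24
10. q=(27,15) nearest=8 d=6 new=(25,17) → add node 10 parent=8 cost=24
11. q=(34,24) nearest=10 d=9 new=(29,21) → add node 11 parent=10 cost=28
12. q=(4,12) nearest=3 d=4 new=(4,12) → add node 12 parent=3 cost=16
13. q=(26,7) nearest=7 d=10 new=(21,13) → add node 13 parent=7 cost=20
14. q=(19,27) nearest=9 d=2 new=(19,27) → add node 14 parent=9 cost=26
15. q=(2,37) nearest=9 d=15 new=(13,29) → add node 15 parent=9 cost=28
16. q=(7,23) nearest=4 d=5 new=(7,22) → add node 16 parent=4 cost=20
17. q=(9,47) nearest=15 d=18 new=(9,33) → add node 17 parent=15 cost=32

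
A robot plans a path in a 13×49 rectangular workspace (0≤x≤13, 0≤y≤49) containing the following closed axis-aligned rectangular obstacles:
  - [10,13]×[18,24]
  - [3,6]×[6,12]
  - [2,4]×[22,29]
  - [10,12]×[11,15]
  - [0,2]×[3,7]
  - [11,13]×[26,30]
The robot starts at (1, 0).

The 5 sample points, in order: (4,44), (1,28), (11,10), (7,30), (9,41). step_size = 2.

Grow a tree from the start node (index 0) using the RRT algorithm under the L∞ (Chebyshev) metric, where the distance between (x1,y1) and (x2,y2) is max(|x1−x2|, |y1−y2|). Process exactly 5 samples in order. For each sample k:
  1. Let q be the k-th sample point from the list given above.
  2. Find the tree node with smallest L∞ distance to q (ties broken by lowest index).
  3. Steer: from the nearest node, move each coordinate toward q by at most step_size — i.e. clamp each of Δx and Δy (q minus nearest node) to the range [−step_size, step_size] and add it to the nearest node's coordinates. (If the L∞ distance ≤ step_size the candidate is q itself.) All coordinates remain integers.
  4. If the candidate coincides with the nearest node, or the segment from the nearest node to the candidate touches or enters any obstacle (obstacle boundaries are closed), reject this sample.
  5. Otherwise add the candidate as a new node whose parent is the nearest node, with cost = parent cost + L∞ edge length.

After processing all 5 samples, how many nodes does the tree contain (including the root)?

1. q=(4,44) nearest=0 d=44 new=(3,2) → add node 1 parent=0 cost=2
2. q=(1,28) nearest=1 d=26 new=(1,4) → blocked by [0,2]×[3,7], reject
3. q=(11,10) nearest=1 d=8 new=(5,4) → add node 2 parent=1 cost=4
4. q=(7,30) nearest=2 d=26 new=(7,6) → add node 3 parent=2 cost=6
5. q=(9,41) nearest=3 d=35 new=(9,8) → add node 4 parent=3 cost=8

Node count: 5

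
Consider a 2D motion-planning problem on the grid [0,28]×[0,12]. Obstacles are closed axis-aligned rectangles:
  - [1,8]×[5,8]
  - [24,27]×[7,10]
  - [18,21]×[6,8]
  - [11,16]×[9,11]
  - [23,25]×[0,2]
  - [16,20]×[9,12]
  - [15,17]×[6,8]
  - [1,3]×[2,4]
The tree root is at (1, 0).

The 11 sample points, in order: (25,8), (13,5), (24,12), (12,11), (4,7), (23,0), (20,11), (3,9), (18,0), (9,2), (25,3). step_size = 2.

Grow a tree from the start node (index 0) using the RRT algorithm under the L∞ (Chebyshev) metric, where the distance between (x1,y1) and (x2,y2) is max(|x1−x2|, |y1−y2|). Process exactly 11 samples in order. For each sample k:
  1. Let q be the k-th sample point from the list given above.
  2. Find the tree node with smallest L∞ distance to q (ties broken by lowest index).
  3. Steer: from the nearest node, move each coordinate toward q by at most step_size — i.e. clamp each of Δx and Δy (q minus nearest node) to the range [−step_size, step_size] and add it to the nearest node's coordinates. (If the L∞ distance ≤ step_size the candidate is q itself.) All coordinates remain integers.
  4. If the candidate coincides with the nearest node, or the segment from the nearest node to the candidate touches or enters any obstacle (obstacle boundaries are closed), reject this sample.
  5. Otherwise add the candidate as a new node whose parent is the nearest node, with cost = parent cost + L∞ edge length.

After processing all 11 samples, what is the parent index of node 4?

Parent of node 4: 3

1. q=(25,8) nearest=0 d=24 new=(3,2) → blocked by [1,3]×[2,4], reject
2. q=(13,5) nearest=0 d=12 new=(3,2) → blocked by [1,3]×[2,4], reject
3. q=(24,12) nearest=0 d=23 new=(3,2) → blocked by [1,3]×[2,4], reject
4. q=(12,11) nearest=0 d=11 new=(3,2) → blocked by [1,3]×[2,4], reject
5. q=(4,7) nearest=0 d=7 new=(3,2) → blocked by [1,3]×[2,4], reject
6. q=(23,0) nearest=0 d=22 new=(3,0) → add node 1 parent=0 cost=2
7. q=(20,11) nearest=1 d=17 new=(5,2) → add node 2 parent=1 cost=4
8. q=(3,9) nearest=2 d=7 new=(3,4) → blocked by [1,3]×[2,4], reject
9. q=(18,0) nearest=2 d=13 new=(7,0) → add node 3 parent=2 cost=6
10. q=(9,2) nearest=3 d=2 new=(9,2) → add node 4 parent=3 cost=8
11. q=(25,3) nearest=4 d=16 new=(11,3) → add node 5 parent=4 cost=10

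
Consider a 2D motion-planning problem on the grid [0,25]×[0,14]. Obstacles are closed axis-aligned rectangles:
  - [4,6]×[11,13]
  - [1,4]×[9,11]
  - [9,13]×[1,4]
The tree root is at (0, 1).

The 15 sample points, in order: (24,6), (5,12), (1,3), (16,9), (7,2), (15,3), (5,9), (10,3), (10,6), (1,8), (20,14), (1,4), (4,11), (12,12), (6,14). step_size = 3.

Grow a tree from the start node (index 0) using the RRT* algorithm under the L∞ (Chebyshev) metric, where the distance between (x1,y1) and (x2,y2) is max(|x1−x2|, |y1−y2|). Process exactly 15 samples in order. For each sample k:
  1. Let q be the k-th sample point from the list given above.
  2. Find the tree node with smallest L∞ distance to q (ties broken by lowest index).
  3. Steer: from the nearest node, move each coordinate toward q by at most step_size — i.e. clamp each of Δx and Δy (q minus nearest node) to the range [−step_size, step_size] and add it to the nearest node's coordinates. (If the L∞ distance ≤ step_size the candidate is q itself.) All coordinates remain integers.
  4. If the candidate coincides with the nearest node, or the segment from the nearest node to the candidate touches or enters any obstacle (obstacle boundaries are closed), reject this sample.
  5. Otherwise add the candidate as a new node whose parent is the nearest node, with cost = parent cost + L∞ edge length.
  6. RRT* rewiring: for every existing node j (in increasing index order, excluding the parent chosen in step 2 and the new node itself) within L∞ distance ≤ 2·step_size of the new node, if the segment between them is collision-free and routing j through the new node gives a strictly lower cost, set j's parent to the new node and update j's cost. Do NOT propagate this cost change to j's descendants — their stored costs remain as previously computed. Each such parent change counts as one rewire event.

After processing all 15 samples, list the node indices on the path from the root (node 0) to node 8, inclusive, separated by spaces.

1. q=(24,6) nearest=0 d=24 new=(3,4) → add node 1 parent=0 cost=3
2. q=(5,12) nearest=1 d=8 new=(5,7) → add node 2 parent=1 cost=6
3. q=(1,3) nearest=0 d=2 new=(1,3) → add node 3 parent=0 cost=2
4. q=(16,9) nearest=2 d=11 new=(8,9) → add node 4 parent=2 cost=9
5. q=(7,2) nearest=1 d=4 new=(6,2) → add node 5 parent=1 cost=6
6. q=(15,3) nearest=4 d=7 new=(11,6) → add node 6 parent=4 cost=12
7. q=(5,9) nearest=2 d=2 new=(5,9) → add node 7 parent=2 cost=8
8. q=(10,3) nearest=6 d=3 new=(10,3) → blocked by [9,13]×[1,4], reject
9. q=(10,6) nearest=6 d=1 new=(10,6) → add node 8 parent=6 cost=13
10. q=(1,8) nearest=1 d=4 new=(1,7) → add node 9 parent=1 cost=6
11. q=(20,14) nearest=6 d=9 new=(14,9) → add node 10 parent=6 cost=15
12. q=(1,4) nearest=3 d=1 new=(1,4) → add node 11 parent=3 cost=3
13. q=(4,11) nearest=7 d=2 new=(4,11) → blocked by [4,6]×[11,13], reject
14. q=(12,12) nearest=10 d=3 new=(12,12) → add node 12 parent=10 cost=18
15. q=(6,14) nearest=4 d=5 new=(6,12) → blocked by [4,6]×[11,13], reject

Path: 0 1 2 4 6 8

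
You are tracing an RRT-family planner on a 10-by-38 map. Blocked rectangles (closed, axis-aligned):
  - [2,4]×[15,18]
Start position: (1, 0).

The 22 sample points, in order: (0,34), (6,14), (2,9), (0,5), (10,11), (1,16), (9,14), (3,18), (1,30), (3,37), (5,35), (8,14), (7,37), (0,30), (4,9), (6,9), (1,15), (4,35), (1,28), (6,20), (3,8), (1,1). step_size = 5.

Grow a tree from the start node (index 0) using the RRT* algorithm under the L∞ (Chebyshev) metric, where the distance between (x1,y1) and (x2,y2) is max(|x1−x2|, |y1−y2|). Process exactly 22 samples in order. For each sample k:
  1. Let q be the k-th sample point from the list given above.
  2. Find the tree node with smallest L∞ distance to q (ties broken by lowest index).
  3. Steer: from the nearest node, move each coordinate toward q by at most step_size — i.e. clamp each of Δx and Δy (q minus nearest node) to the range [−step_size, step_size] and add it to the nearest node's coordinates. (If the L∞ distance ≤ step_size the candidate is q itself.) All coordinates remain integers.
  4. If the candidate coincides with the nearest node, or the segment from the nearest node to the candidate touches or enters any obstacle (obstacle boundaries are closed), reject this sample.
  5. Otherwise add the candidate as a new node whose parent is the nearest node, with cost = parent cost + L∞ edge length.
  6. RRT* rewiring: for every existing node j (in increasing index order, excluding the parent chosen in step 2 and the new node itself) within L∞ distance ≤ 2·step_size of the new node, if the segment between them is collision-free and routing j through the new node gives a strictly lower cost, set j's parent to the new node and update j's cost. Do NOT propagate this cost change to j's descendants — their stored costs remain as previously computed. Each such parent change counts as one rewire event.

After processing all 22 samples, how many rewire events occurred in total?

1. q=(0,34) nearest=0 d=34 new=(0,5) → add node 1 parent=0 cost=5
2. q=(6,14) nearest=1 d=9 new=(5,10) → add node 2 parent=1 cost=10
3. q=(2,9) nearest=2 d=3 new=(2,9) → add node 3 parent=2 cost=13
4. q=(0,5) nearest=1 d=0 → coincident, reject
5. q=(10,11) nearest=2 d=5 new=(10,11) → add node 4 parent=2 cost=15
6. q=(1,16) nearest=2 d=6 new=(1,15) → add node 5 parent=2 cost=15
7. q=(9,14) nearest=4 d=3 new=(9,14) → add node 6 parent=4 cost=18
8. q=(3,18) nearest=5 d=3 new=(3,18) → blocked by [2,4]×[15,18], reject
9. q=(1,30) nearest=5 d=15 new=(1,20) → add node 7 parent=5 cost=20
10. q=(3,37) nearest=7 d=17 new=(3,25) → add node 8 parent=7 cost=25
11. q=(5,35) nearest=8 d=10 new=(5,30) → add node 9 parent=8 cost=30
12. q=(8,14) nearest=6 d=1 new=(8,14) → add node 10 parent=6 cost=19
13. q=(7,37) nearest=9 d=7 new=(7,35) → add node 11 parent=9 cost=35
14. q=(0,30) nearest=8 d=5 new=(0,30) → add node 12 parent=8 cost=30
15. q=(4,9) nearest=2 d=1 new=(4,9) → add node 13 parent=2 cost=11; rewire 6→13 (16<18); rewire 10→13 (16<19)
16. q=(6,9) nearest=2 d=1 new=(6,9) → add node 14 parent=2 cost=11
17. q=(1,15) nearest=5 d=0 → coincident, reject
18. q=(4,35) nearest=11 d=3 new=(4,35) → add node 15 parent=11 cost=38
19. q=(1,28) nearest=12 d=2 new=(1,28) → add node 16 parent=12 cost=32
20. q=(6,20) nearest=5 d=5 new=(6,20) → blocked by [2,4]×[15,18], reject
21. q=(3,8) nearest=3 d=1 new=(3,8) → add node 17 parent=3 cost=14
22. q=(1,1) nearest=0 d=1 new=(1,1) → add node 18 parent=0 cost=1; rewire 3→18 (9<13); rewire 4→18 (11<15); rewire 13→18 (9<11); rewire 14→18 (9<11); rewire 17→18 (8<14)

Rewire events: 7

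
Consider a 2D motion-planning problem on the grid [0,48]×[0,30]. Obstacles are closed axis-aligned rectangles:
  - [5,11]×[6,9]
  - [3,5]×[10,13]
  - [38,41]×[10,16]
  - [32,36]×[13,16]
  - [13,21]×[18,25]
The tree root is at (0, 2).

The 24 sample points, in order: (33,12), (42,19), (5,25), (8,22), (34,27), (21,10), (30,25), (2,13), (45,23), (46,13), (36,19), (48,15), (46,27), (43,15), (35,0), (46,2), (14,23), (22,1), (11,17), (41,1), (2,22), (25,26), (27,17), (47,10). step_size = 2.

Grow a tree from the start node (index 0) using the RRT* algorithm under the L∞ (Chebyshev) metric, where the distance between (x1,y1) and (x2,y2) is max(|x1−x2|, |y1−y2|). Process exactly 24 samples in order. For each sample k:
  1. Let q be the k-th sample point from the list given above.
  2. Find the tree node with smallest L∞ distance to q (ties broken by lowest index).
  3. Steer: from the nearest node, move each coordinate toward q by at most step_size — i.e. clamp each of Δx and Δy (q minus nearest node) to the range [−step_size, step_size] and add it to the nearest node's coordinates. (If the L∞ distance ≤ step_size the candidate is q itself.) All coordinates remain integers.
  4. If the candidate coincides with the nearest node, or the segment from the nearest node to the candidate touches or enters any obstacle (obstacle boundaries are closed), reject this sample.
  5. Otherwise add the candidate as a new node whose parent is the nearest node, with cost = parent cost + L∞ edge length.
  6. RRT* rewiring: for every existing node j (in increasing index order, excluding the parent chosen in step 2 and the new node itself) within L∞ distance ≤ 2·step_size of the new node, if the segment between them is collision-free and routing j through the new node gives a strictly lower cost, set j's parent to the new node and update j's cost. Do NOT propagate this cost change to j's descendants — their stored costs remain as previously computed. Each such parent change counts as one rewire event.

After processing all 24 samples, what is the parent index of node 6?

Parent of node 6: 5

1. q=(33,12) nearest=0 d=33 new=(2,4) → add node 1 parent=0 cost=2
2. q=(42,19) nearest=1 d=40 new=(4,6) → add node 2 parent=1 cost=4
3. q=(5,25) nearest=2 d=19 new=(5,8) → blocked by [5,11]×[6,9], reject
4. q=(8,22) nearest=2 d=16 new=(6,8) → blocked by [5,11]×[6,9], reject
5. q=(34,27) nearest=2 d=30 new=(6,8) → blocked by [5,11]×[6,9], reject
6. q=(21,10) nearest=2 d=17 new=(6,8) → blocked by [5,11]×[6,9], reject
7. q=(30,25) nearest=2 d=26 new=(6,8) → blocked by [5,11]×[6,9], reject
8. q=(2,13) nearest=2 d=7 new=(2,8) → add node 3 parent=2 cost=6
9. q=(45,23) nearest=2 d=41 new=(6,8) → blocked by [5,11]×[6,9], reject
10. q=(46,13) nearest=2 d=42 new=(6,8) → blocked by [5,11]×[6,9], reject
11. q=(36,19) nearest=2 d=32 new=(6,8) → blocked by [5,11]×[6,9], reject
12. q=(48,15) nearest=2 d=44 new=(6,8) → blocked by [5,11]×[6,9], reject
13. q=(46,27) nearest=2 d=42 new=(6,8) → blocked by [5,11]×[6,9], reject
14. q=(43,15) nearest=2 d=39 new=(6,8) → blocked by [5,11]×[6,9], reject
15. q=(35,0) nearest=2 d=31 new=(6,4) → add node 4 parent=2 cost=6
16. q=(46,2) nearest=4 d=40 new=(8,2) → add node 5 parent=4 cost=8
17. q=(14,23) nearest=3 d=15 new=(4,10) → blocked by [3,5]×[10,13], reject
18. q=(22,1) nearest=5 d=14 new=(10,1) → add node 6 parent=5 cost=10
19. q=(11,17) nearest=3 d=9 new=(4,10) → blocked by [3,5]×[10,13], reject
20. q=(41,1) nearest=6 d=31 new=(12,1) → add node 7 parent=6 cost=12
21. q=(2,22) nearest=3 d=14 new=(2,10) → add node 8 parent=3 cost=8
22. q=(25,26) nearest=2 d=21 new=(6,8) → blocked by [5,11]×[6,9], reject
23. q=(27,17) nearest=7 d=16 new=(14,3) → add node 9 parent=7 cost=14
24. q=(47,10) nearest=9 d=33 new=(16,5) → add node 10 parent=9 cost=16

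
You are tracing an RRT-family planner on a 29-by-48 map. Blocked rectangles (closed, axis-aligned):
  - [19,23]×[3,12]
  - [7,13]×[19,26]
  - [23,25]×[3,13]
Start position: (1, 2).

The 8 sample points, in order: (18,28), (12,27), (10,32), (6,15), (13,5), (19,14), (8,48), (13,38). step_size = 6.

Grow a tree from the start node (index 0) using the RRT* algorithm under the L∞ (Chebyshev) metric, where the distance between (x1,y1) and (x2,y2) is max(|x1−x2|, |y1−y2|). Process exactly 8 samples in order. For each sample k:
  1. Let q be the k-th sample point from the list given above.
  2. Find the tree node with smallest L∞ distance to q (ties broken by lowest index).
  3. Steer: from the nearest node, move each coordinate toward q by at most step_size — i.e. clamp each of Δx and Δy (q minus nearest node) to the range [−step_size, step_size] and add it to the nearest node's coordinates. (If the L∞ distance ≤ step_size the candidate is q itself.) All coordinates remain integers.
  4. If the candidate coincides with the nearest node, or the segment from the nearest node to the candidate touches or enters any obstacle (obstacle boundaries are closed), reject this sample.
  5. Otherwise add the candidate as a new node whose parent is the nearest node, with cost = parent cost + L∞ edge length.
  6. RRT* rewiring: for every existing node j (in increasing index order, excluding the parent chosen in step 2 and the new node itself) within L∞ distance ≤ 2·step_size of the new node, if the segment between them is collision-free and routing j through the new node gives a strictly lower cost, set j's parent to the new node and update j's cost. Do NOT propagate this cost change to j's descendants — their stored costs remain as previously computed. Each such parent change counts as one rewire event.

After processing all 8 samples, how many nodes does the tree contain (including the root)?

Node count: 6

1. q=(18,28) nearest=0 d=26 new=(7,8) → add node 1 parent=0 cost=6
2. q=(12,27) nearest=1 d=19 new=(12,14) → add node 2 parent=1 cost=12
3. q=(10,32) nearest=2 d=18 new=(10,20) → blocked by [7,13]×[19,26], reject
4. q=(6,15) nearest=2 d=6 new=(6,15) → add node 3 parent=2 cost=18
5. q=(13,5) nearest=1 d=6 new=(13,5) → add node 4 parent=1 cost=12
6. q=(19,14) nearest=2 d=7 new=(18,14) → add node 5 parent=2 cost=18
7. q=(8,48) nearest=3 d=33 new=(8,21) → blocked by [7,13]×[19,26], reject
8. q=(13,38) nearest=3 d=23 new=(12,21) → blocked by [7,13]×[19,26], reject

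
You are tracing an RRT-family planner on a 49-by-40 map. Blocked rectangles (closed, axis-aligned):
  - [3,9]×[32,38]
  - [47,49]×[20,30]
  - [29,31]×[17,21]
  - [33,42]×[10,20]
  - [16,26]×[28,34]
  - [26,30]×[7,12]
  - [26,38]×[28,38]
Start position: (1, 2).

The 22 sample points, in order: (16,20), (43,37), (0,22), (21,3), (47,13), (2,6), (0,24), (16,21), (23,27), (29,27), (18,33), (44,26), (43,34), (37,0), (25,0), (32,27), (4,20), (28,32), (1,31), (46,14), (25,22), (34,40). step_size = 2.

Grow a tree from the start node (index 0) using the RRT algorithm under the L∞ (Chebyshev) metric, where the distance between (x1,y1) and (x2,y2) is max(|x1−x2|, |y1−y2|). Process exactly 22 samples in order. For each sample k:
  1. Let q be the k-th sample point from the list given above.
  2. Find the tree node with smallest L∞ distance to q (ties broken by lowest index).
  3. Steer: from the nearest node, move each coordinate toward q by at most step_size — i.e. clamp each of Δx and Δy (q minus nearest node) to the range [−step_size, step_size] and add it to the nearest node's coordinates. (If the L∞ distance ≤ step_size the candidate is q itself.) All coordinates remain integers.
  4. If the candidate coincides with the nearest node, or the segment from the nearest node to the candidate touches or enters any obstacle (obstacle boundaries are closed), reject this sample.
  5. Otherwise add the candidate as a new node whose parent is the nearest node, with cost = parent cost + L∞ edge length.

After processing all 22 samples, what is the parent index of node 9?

1. q=(16,20) nearest=0 d=18 new=(3,4) → add node 1 parent=0 cost=2
2. q=(43,37) nearest=1 d=40 new=(5,6) → add node 2 parent=1 cost=4
3. q=(0,22) nearest=2 d=16 new=(3,8) → add node 3 parent=2 cost=6
4. q=(21,3) nearest=2 d=16 new=(7,4) → add node 4 parent=2 cost=6
5. q=(47,13) nearest=4 d=40 new=(9,6) → add node 5 parent=4 cost=8
6. q=(2,6) nearest=1 d=2 new=(2,6) → add node 6 parent=1 cost=4
7. q=(0,24) nearest=3 d=16 new=(1,10) → add node 7 parent=3 cost=8
8. q=(16,21) nearest=3 d=13 new=(5,10) → add node 8 parent=3 cost=8
9. q=(23,27) nearest=8 d=18 new=(7,12) → add node 9 parent=8 cost=10
10. q=(29,27) nearest=5 d=21 new=(11,8) → add node 10 parent=5 cost=10
11. q=(18,33) nearest=9 d=21 new=(9,14) → add node 11 parent=9 cost=12
12. q=(44,26) nearest=10 d=33 new=(13,10) → add node 12 parent=10 cost=12
13. q=(43,34) nearest=12 d=30 new=(15,12) → add node 13 parent=12 cost=14
14. q=(37,0) nearest=13 d=22 new=(17,10) → add node 14 parent=13 cost=16
15. q=(25,0) nearest=14 d=10 new=(19,8) → add node 15 parent=14 cost=18
16. q=(32,27) nearest=13 d=17 new=(17,14) → add node 16 parent=13 cost=16
17. q=(4,20) nearest=11 d=6 new=(7,16) → add node 17 parent=11 cost=14
18. q=(28,32) nearest=16 d=18 new=(19,16) → add node 18 parent=16 cost=18
19. q=(1,31) nearest=17 d=15 new=(5,18) → add node 19 parent=17 cost=16
20. q=(46,14) nearest=15 d=27 new=(21,10) → add node 20 parent=15 cost=20
21. q=(25,22) nearest=18 d=6 new=(21,18) → add node 21 parent=18 cost=20
22. q=(34,40) nearest=21 d=22 new=(23,20) → add node 22 parent=21 cost=22

Parent of node 9: 8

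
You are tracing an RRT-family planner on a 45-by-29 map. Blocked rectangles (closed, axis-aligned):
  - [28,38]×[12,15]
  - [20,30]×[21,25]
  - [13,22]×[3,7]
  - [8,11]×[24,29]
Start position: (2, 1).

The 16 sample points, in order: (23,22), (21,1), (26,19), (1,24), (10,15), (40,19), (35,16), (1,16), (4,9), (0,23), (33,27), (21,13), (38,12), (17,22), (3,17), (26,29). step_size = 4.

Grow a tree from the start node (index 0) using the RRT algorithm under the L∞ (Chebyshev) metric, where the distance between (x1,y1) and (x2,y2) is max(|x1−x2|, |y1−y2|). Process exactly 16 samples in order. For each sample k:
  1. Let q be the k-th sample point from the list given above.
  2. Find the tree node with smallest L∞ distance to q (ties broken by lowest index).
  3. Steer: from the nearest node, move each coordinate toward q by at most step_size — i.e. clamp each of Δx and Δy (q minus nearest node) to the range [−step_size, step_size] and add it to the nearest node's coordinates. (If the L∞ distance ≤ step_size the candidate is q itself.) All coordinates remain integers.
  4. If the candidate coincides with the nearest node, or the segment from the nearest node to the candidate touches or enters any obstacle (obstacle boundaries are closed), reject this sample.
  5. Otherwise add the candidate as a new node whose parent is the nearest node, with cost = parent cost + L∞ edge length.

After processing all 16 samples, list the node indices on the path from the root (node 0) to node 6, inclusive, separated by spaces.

1. q=(23,22) nearest=0 d=21 new=(6,5) → add node 1 parent=0 cost=4
2. q=(21,1) nearest=1 d=15 new=(10,1) → add node 2 parent=1 cost=8
3. q=(26,19) nearest=2 d=18 new=(14,5) → blocked by [13,22]×[3,7], reject
4. q=(1,24) nearest=1 d=19 new=(2,9) → add node 3 parent=1 cost=8
5. q=(10,15) nearest=3 d=8 new=(6,13) → add node 4 parent=3 cost=12
6. q=(40,19) nearest=2 d=30 new=(14,5) → blocked by [13,22]×[3,7], reject
7. q=(35,16) nearest=2 d=25 new=(14,5) → blocked by [13,22]×[3,7], reject
8. q=(1,16) nearest=4 d=5 new=(2,16) → add node 5 parent=4 cost=16
9. q=(4,9) nearest=3 d=2 new=(4,9) → add node 6 parent=3 cost=10
10. q=(0,23) nearest=5 d=7 new=(0,20) → add node 7 parent=5 cost=20
11. q=(33,27) nearest=2 d=26 new=(14,5) → blocked by [13,22]×[3,7], reject
12. q=(21,13) nearest=2 d=12 new=(14,5) → blocked by [13,22]×[3,7], reject
13. q=(38,12) nearest=2 d=28 new=(14,5) → blocked by [13,22]×[3,7], reject
14. q=(17,22) nearest=4 d=11 new=(10,17) → add node 8 parent=4 cost=16
15. q=(3,17) nearest=5 d=1 new=(3,17) → add node 9 parent=5 cost=17
16. q=(26,29) nearest=8 d=16 new=(14,21) → add node 10 parent=8 cost=20

Path: 0 1 3 6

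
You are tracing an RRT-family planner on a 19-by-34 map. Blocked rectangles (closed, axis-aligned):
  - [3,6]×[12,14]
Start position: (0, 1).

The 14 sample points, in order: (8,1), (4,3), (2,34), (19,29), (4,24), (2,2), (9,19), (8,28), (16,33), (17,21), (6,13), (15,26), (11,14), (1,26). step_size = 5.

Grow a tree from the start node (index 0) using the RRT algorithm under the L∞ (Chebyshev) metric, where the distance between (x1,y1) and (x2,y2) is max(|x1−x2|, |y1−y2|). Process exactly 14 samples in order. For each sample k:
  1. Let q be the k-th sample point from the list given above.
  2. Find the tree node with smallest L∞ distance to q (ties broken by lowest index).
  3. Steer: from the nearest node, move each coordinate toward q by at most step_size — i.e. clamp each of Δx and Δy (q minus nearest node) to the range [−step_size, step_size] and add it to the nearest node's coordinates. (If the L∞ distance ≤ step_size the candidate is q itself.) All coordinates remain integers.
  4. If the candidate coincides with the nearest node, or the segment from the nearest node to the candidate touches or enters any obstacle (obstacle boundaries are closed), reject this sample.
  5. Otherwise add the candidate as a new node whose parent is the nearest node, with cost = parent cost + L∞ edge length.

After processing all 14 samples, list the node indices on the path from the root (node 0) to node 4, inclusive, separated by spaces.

1. q=(8,1) nearest=0 d=8 new=(5,1) → add node 1 parent=0 cost=5
2. q=(4,3) nearest=1 d=2 new=(4,3) → add node 2 parent=1 cost=7
3. q=(2,34) nearest=2 d=31 new=(2,8) → add node 3 parent=2 cost=12
4. q=(19,29) nearest=3 d=21 new=(7,13) → blocked by [3,6]×[12,14], reject
5. q=(4,24) nearest=3 d=16 new=(4,13) → blocked by [3,6]×[12,14], reject
6. q=(2,2) nearest=0 d=2 new=(2,2) → add node 4 parent=0 cost=2
7. q=(9,19) nearest=3 d=11 new=(7,13) → blocked by [3,6]×[12,14], reject
8. q=(8,28) nearest=3 d=20 new=(7,13) → blocked by [3,6]×[12,14], reject
9. q=(16,33) nearest=3 d=25 new=(7,13) → blocked by [3,6]×[12,14], reject
10. q=(17,21) nearest=3 d=15 new=(7,13) → blocked by [3,6]×[12,14], reject
11. q=(6,13) nearest=3 d=5 new=(6,13) → blocked by [3,6]×[12,14], reject
12. q=(15,26) nearest=3 d=18 new=(7,13) → blocked by [3,6]×[12,14], reject
13. q=(11,14) nearest=3 d=9 new=(7,13) → blocked by [3,6]×[12,14], reject
14. q=(1,26) nearest=3 d=18 new=(1,13) → add node 5 parent=3 cost=17

Path: 0 4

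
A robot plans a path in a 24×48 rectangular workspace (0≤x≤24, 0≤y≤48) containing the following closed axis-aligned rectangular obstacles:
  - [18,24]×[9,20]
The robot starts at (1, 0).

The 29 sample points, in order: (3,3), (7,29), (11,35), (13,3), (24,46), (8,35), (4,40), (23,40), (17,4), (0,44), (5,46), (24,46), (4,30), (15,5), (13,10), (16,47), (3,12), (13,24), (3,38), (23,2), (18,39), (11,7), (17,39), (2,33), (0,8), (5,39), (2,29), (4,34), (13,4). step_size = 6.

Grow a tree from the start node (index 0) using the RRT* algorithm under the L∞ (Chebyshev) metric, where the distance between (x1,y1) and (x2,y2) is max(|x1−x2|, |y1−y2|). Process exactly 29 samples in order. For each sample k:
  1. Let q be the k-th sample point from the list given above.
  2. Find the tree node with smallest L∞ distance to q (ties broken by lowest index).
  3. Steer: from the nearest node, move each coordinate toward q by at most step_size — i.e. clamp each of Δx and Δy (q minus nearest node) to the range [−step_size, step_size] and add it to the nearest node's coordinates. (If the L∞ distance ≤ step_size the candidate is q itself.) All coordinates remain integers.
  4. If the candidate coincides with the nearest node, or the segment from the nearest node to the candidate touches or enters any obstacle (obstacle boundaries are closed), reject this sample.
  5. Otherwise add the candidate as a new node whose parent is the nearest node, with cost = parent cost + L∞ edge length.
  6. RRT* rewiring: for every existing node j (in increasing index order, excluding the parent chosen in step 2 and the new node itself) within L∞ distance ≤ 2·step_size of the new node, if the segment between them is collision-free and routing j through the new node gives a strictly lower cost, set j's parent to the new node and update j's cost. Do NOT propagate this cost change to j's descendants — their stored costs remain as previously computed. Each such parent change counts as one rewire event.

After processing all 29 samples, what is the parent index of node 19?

1. q=(3,3) nearest=0 d=3 new=(3,3) → add node 1 parent=0 cost=3
2. q=(7,29) nearest=1 d=26 new=(7,9) → add node 2 parent=1 cost=9
3. q=(11,35) nearest=2 d=26 new=(11,15) → add node 3 parent=2 cost=15
4. q=(13,3) nearest=2 d=6 new=(13,3) → add node 4 parent=2 cost=15
5. q=(24,46) nearest=3 d=31 new=(17,21) → add node 5 parent=3 cost=21
6. q=(8,35) nearest=5 d=14 new=(11,27) → add node 6 parent=5 cost=27
7. q=(4,40) nearest=6 d=13 new=(5,33) → add node 7 parent=6 cost=33
8. q=(23,40) nearest=6 d=13 new=(17,33) → add node 8 parent=6 cost=33
9. q=(17,4) nearest=4 d=4 new=(17,4) → add node 9 parent=4 cost=19
10. q=(0,44) nearest=7 d=11 new=(0,39) → add node 10 parent=7 cost=39
11. q=(5,46) nearest=10 d=7 new=(5,45) → add node 11 parent=10 cost=45
12. q=(24,46) nearest=8 d=13 new=(23,39) → add node 12 parent=8 cost=39
13. q=(4,30) nearest=7 d=3 new=(4,30) → add node 13 parent=7 cost=36
14. q=(15,5) nearest=4 d=2 new=(15,5) → add node 14 parent=4 cost=17
15. q=(13,10) nearest=3 d=5 new=(13,10) → add node 15 parent=3 cost=20
16. q=(16,47) nearest=12 d=8 new=(17,45) → add node 16 parent=12 cost=45
17. q=(3,12) nearest=2 d=4 new=(3,12) → add node 17 parent=2 cost=13
18. q=(13,24) nearest=6 d=3 new=(13,24) → add node 18 parent=6 cost=30
19. q=(3,38) nearest=10 d=3 new=(3,38) → add node 19 parent=10 cost=42
20. q=(23,2) nearest=9 d=6 new=(23,2) → add node 20 parent=9 cost=25
21. q=(18,39) nearest=12 d=5 new=(18,39) → add node 21 parent=12 cost=44
22. q=(11,7) nearest=15 d=3 new=(11,7) → add node 22 parent=15 cost=23
23. q=(17,39) nearest=21 d=1 new=(17,39) → add node 23 parent=21 cost=45
24. q=(2,33) nearest=7 d=3 new=(2,33) → add node 24 parent=7 cost=36; rewire 19→24 (41<42)
25. q=(0,8) nearest=17 d=4 new=(0,8) → add node 25 parent=17 cost=17
26. q=(5,39) nearest=19 d=2 new=(5,39) → add node 26 parent=19 cost=43
27. q=(2,29) nearest=13 d=2 new=(2,29) → add node 27 parent=13 cost=38
28. q=(4,34) nearest=7 d=1 new=(4,34) → add node 28 parent=7 cost=34; rewire 19→28 (38<41); rewire 26→28 (39<43)
29. q=(13,4) nearest=4 d=1 new=(13,4) → add node 29 parent=4 cost=16; rewire 22→29 (19<23)

Parent of node 19: 28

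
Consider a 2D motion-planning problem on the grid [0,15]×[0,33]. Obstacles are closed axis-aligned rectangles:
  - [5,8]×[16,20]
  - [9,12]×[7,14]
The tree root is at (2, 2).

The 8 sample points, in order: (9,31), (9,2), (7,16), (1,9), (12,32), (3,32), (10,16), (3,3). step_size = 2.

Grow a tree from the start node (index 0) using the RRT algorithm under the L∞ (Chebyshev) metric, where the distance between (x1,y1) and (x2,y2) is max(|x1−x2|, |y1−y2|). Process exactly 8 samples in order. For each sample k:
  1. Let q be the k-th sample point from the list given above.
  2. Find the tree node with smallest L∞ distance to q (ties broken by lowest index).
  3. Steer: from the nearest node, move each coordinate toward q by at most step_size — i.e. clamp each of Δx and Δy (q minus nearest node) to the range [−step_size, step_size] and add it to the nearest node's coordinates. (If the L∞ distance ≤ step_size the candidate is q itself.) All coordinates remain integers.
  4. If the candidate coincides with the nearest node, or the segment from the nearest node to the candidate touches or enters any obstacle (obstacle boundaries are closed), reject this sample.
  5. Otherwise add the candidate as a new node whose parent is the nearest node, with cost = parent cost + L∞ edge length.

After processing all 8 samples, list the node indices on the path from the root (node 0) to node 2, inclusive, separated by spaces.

Path: 0 1 2

1. q=(9,31) nearest=0 d=29 new=(4,4) → add node 1 parent=0 cost=2
2. q=(9,2) nearest=1 d=5 new=(6,2) → add node 2 parent=1 cost=4
3. q=(7,16) nearest=1 d=12 new=(6,6) → add node 3 parent=1 cost=4
4. q=(1,9) nearest=1 d=5 new=(2,6) → add node 4 parent=1 cost=4
5. q=(12,32) nearest=3 d=26 new=(8,8) → add node 5 parent=3 cost=6
6. q=(3,32) nearest=5 d=24 new=(6,10) → add node 6 parent=5 cost=8
7. q=(10,16) nearest=6 d=6 new=(8,12) → add node 7 parent=6 cost=10
8. q=(3,3) nearest=0 d=1 new=(3,3) → add node 8 parent=0 cost=1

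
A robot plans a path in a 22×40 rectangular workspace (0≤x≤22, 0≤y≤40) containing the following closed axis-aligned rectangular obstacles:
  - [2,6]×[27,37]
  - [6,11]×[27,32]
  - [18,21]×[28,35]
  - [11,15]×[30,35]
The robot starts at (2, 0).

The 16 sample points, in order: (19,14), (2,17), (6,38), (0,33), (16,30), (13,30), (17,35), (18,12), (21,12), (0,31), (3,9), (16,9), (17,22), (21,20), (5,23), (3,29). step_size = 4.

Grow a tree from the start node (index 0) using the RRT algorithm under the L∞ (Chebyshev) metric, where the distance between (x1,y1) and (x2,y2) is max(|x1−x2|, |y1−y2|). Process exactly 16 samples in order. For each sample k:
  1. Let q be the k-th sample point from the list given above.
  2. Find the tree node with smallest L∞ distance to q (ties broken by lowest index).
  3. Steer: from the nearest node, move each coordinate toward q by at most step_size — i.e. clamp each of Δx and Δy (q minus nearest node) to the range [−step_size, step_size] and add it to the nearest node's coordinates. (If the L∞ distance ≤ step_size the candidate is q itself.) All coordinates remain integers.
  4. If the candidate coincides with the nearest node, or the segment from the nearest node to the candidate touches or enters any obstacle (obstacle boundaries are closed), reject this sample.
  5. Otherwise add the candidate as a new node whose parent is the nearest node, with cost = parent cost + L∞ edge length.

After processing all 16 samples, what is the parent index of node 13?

1. q=(19,14) nearest=0 d=17 new=(6,4) → add node 1 parent=0 cost=4
2. q=(2,17) nearest=1 d=13 new=(2,8) → add node 2 parent=1 cost=8
3. q=(6,38) nearest=2 d=30 new=(6,12) → add node 3 parent=2 cost=12
4. q=(0,33) nearest=3 d=21 new=(2,16) → add node 4 parent=3 cost=16
5. q=(16,30) nearest=4 d=14 new=(6,20) → add node 5 parent=4 cost=20
6. q=(13,30) nearest=5 d=10 new=(10,24) → add node 6 parent=5 cost=24
7. q=(17,35) nearest=6 d=11 new=(14,28) → add node 7 parent=6 cost=28
8. q=(18,12) nearest=1 d=12 new=(10,8) → add node 8 parent=1 cost=8
9. q=(21,12) nearest=8 d=11 new=(14,12) → add node 9 parent=8 cost=12
10. q=(0,31) nearest=6 d=10 new=(6,28) → blocked by [2,6]×[27,37], reject
11. q=(3,9) nearest=2 d=1 new=(3,9) → add node 10 parent=2 cost=9
12. q=(16,9) nearest=9 d=3 new=(16,9) → add node 11 parent=9 cost=15
13. q=(17,22) nearest=7 d=6 new=(17,24) → add node 12 parent=7 cost=32
14. q=(21,20) nearest=12 d=4 new=(21,20) → add node 13 parent=12 cost=36
15. q=(5,23) nearest=5 d=3 new=(5,23) → add node 14 parent=5 cost=23
16. q=(3,29) nearest=14 d=6 new=(3,27) → blocked by [2,6]×[27,37], reject

Parent of node 13: 12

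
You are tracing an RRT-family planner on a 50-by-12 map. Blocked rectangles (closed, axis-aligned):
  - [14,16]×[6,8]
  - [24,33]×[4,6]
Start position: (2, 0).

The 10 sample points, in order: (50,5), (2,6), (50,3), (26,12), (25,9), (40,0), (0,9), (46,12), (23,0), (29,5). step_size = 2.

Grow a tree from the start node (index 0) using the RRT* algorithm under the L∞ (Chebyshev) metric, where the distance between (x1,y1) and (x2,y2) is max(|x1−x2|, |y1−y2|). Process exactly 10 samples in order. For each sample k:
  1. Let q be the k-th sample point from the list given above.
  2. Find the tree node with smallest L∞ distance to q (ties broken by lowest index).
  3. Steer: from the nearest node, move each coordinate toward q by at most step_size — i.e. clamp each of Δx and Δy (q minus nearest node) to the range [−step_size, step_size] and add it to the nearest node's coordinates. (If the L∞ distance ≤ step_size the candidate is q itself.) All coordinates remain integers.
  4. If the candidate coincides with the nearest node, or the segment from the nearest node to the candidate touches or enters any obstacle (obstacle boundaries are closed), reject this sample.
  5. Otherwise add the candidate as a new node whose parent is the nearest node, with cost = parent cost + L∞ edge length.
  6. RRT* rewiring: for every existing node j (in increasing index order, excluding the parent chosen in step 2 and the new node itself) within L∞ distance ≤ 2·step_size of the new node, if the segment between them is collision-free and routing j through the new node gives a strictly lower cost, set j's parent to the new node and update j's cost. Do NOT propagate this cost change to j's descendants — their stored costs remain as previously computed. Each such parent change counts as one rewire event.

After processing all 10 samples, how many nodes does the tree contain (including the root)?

Node count: 10

1. q=(50,5) nearest=0 d=48 new=(4,2) → add node 1 parent=0 cost=2
2. q=(2,6) nearest=1 d=4 new=(2,4) → add node 2 parent=1 cost=4
3. q=(50,3) nearest=1 d=46 new=(6,3) → add node 3 parent=1 cost=4
4. q=(26,12) nearest=3 d=20 new=(8,5) → add node 4 parent=3 cost=6
5. q=(25,9) nearest=4 d=17 new=(10,7) → add node 5 parent=4 cost=8
6. q=(40,0) nearest=5 d=30 new=(12,5) → add node 6 parent=5 cost=10
7. q=(0,9) nearest=2 d=5 new=(0,6) → add node 7 parent=2 cost=6
8. q=(46,12) nearest=6 d=34 new=(14,7) → blocked by [14,16]×[6,8], reject
9. q=(23,0) nearest=6 d=11 new=(14,3) → add node 8 parent=6 cost=12
10. q=(29,5) nearest=8 d=15 new=(16,5) → add node 9 parent=8 cost=14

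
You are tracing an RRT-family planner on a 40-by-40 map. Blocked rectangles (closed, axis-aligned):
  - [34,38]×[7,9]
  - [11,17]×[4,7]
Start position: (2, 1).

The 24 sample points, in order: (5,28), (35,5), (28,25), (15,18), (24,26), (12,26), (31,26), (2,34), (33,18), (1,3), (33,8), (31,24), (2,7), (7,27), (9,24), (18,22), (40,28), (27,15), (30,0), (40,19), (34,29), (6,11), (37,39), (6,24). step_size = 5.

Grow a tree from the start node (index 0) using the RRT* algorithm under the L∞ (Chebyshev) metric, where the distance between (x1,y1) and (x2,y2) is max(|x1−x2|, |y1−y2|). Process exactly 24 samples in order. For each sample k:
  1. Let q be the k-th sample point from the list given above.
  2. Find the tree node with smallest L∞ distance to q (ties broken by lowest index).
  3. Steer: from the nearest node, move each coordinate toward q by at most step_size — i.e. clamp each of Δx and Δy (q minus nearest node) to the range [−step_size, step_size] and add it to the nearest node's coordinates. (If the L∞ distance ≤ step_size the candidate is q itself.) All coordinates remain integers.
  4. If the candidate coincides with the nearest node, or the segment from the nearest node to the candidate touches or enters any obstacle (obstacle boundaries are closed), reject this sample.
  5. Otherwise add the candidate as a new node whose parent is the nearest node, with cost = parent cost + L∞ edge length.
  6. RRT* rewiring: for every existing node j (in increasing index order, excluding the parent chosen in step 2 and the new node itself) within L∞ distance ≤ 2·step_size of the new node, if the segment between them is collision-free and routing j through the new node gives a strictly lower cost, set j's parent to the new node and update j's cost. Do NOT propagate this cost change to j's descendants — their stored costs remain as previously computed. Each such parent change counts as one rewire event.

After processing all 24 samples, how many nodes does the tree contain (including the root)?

1. q=(5,28) nearest=0 d=27 new=(5,6) → add node 1 parent=0 cost=5
2. q=(35,5) nearest=1 d=30 new=(10,5) → add node 2 parent=1 cost=10
3. q=(28,25) nearest=2 d=20 new=(15,10) → blocked by [11,17]×[4,7], reject
4. q=(15,18) nearest=1 d=12 new=(10,11) → add node 3 parent=1 cost=10
5. q=(24,26) nearest=3 d=15 new=(15,16) → add node 4 parent=3 cost=15
6. q=(12,26) nearest=4 d=10 new=(12,21) → add node 5 parent=4 cost=20
7. q=(31,26) nearest=4 d=16 new=(20,21) → add node 6 parent=4 cost=20
8. q=(2,34) nearest=5 d=13 new=(7,26) → add node 7 parent=5 cost=25
9. q=(33,18) nearest=6 d=13 new=(25,18) → add node 8 parent=6 cost=25
10. q=(1,3) nearest=0 d=2 new=(1,3) → add node 9 parent=0 cost=2
11. q=(33,8) nearest=8 d=10 new=(30,13) → add node 10 parent=8 cost=30
12. q=(31,24) nearest=8 d=6 new=(30,23) → add node 11 parent=8 cost=30
13. q=(2,7) nearest=1 d=3 new=(2,7) → add node 12 parent=1 cost=8
14. q=(7,27) nearest=7 d=1 new=(7,27) → add node 13 parent=7 cost=26
15. q=(9,24) nearest=7 d=2 new=(9,24) → add node 14 parent=7 cost=27
16. q=(18,22) nearest=6 d=2 new=(18,22) → add node 15 parent=6 cost=22
17. q=(40,28) nearest=11 d=10 new=(35,28) → add node 16 parent=11 cost=35
18. q=(27,15) nearest=8 d=3 new=(27,15) → add node 17 parent=8 cost=28
19. q=(30,0) nearest=10 d=13 new=(30,8) → add node 18 parent=10 cost=35
20. q=(40,19) nearest=16 d=9 new=(40,23) → add node 19 parent=16 cost=40
21. q=(34,29) nearest=16 d=1 new=(34,29) → add node 20 parent=16 cost=36
22. q=(6,11) nearest=3 d=4 new=(6,11) → add node 21 parent=3 cost=14
23. q=(37,39) nearest=20 d=10 new=(37,34) → add node 22 parent=20 cost=41
24. q=(6,24) nearest=7 d=2 new=(6,24) → add node 23 parent=7 cost=27

Node count: 24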